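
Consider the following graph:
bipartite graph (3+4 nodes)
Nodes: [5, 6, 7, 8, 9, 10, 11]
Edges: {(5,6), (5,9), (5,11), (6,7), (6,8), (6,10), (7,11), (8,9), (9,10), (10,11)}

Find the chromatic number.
χ(G) = 2

Clique number ω(G) = 2 (lower bound: χ ≥ ω).
The graph is bipartite (no odd cycle), so 2 colors suffice: χ(G) = 2.
A valid 2-coloring: color 1: [6, 9, 11]; color 2: [5, 7, 8, 10].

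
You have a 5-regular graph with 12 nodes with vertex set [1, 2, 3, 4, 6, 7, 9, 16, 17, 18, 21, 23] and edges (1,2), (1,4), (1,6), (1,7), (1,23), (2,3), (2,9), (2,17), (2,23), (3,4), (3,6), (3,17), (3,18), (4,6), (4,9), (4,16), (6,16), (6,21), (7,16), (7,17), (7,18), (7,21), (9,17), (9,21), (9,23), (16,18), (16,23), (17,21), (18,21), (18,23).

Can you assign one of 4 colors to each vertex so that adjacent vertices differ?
A valid 4-coloring: color 1: [2, 16, 21]; color 2: [4, 17, 18]; color 3: [6, 7, 23]; color 4: [1, 3, 9].
(χ(G) = 4 ≤ 4.)

Yes, G is 4-colorable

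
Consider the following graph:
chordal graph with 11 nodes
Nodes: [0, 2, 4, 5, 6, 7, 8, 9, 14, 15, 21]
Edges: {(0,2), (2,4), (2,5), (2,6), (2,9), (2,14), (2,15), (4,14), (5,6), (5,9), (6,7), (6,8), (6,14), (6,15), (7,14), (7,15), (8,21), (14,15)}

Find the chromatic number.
Clique number ω(G) = 4 (lower bound: χ ≥ ω).
The clique on [2, 6, 14, 15] has size 4, forcing χ ≥ 4, and the coloring below uses 4 colors, so χ(G) = 4.
A valid 4-coloring: color 1: [2, 7, 8]; color 2: [0, 4, 6, 9, 21]; color 3: [5, 14]; color 4: [15].

χ(G) = 4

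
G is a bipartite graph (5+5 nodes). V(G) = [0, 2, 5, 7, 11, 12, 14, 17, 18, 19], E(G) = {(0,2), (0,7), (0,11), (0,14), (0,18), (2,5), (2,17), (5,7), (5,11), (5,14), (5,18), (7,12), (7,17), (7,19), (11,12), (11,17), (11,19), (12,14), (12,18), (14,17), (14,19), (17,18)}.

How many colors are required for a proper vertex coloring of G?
Clique number ω(G) = 2 (lower bound: χ ≥ ω).
The graph is bipartite (no odd cycle), so 2 colors suffice: χ(G) = 2.
A valid 2-coloring: color 1: [2, 7, 11, 14, 18]; color 2: [0, 5, 12, 17, 19].

χ(G) = 2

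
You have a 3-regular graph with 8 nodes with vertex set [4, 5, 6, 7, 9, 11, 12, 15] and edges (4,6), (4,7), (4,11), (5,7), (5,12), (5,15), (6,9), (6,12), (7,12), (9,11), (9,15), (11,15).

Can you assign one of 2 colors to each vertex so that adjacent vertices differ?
The clique on vertices [5, 7, 12] has size 3 > 2, so it alone needs 3 colors.

No, G is not 2-colorable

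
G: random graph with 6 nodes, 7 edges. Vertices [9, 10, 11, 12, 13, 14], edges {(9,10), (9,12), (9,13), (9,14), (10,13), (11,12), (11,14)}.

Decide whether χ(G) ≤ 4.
Yes, G is 4-colorable

A valid 4-coloring: color 1: [9, 11]; color 2: [12, 13, 14]; color 3: [10].
(χ(G) = 3 ≤ 4.)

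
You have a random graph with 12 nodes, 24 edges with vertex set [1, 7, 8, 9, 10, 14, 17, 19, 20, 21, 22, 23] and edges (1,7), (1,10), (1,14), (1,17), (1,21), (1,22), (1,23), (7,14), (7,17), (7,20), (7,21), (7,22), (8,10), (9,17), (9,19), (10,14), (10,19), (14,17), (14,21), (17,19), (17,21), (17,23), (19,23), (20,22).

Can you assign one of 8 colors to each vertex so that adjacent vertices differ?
Yes, G is 8-colorable

A valid 8-coloring: color 1: [1, 8, 19, 20]; color 2: [10, 17, 22]; color 3: [7, 9, 23]; color 4: [14]; color 5: [21].
(χ(G) = 5 ≤ 8.)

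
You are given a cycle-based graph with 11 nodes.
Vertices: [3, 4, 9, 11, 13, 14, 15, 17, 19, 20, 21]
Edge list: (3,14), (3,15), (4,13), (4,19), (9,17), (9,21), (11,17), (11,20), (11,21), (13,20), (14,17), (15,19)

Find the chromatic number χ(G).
χ(G) = 3

Clique number ω(G) = 2 (lower bound: χ ≥ ω).
Odd cycle [11, 20, 13, 4, 19, 15, 3, 14, 17] needs 3 colors (χ ≥ 3).
The coloring below uses 3 colors, so χ(G) = 3.
A valid 3-coloring: color 1: [4, 15, 17, 20, 21]; color 2: [9, 11, 13, 14, 19]; color 3: [3].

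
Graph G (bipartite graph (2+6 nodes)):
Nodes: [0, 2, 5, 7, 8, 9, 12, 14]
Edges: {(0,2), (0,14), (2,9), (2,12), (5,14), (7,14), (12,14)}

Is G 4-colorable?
Yes, G is 4-colorable

A valid 4-coloring: color 1: [2, 8, 14]; color 2: [0, 5, 7, 9, 12].
(χ(G) = 2 ≤ 4.)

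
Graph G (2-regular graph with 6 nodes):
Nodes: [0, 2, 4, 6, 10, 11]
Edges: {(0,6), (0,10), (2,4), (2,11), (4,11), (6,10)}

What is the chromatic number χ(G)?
Clique number ω(G) = 3 (lower bound: χ ≥ ω).
The clique on [0, 6, 10] has size 3, forcing χ ≥ 3, and the coloring below uses 3 colors, so χ(G) = 3.
A valid 3-coloring: color 1: [2, 10]; color 2: [0, 4]; color 3: [6, 11].

χ(G) = 3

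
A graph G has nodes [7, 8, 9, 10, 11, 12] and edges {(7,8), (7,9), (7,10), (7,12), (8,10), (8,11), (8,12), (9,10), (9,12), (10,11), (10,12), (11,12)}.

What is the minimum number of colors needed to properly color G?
Clique number ω(G) = 4 (lower bound: χ ≥ ω).
The clique on [8, 10, 11, 12] has size 4, forcing χ ≥ 4, and the coloring below uses 4 colors, so χ(G) = 4.
A valid 4-coloring: color 1: [10]; color 2: [12]; color 3: [7, 11]; color 4: [8, 9].

χ(G) = 4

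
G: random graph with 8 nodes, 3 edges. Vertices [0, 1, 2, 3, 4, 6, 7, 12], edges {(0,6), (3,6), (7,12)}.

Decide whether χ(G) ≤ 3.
A valid 3-coloring: color 1: [1, 2, 4, 6, 7]; color 2: [0, 3, 12].
(χ(G) = 2 ≤ 3.)

Yes, G is 3-colorable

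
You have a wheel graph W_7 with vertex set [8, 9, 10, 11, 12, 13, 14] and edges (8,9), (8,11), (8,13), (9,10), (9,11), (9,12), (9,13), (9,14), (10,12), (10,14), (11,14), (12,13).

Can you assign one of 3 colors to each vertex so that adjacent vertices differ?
Yes, G is 3-colorable

A valid 3-coloring: color 1: [9]; color 2: [10, 11, 13]; color 3: [8, 12, 14].
(χ(G) = 3 ≤ 3.)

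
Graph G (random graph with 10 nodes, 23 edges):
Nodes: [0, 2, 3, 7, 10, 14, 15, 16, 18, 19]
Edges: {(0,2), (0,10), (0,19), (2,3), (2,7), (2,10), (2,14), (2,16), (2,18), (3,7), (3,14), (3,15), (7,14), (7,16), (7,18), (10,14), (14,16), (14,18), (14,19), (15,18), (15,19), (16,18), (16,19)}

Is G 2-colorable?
No, G is not 2-colorable

The clique on vertices [2, 7, 14, 16, 18] has size 5 > 2, so it alone needs 5 colors.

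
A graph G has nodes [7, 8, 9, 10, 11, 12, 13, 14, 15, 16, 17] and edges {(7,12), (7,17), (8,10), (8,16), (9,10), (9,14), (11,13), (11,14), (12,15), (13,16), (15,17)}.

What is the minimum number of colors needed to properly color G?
Clique number ω(G) = 2 (lower bound: χ ≥ ω).
Odd cycle [13, 11, 14, 9, 10, 8, 16] needs 3 colors (χ ≥ 3).
The coloring below uses 3 colors, so χ(G) = 3.
A valid 3-coloring: color 1: [8, 9, 12, 13, 17]; color 2: [7, 10, 11, 15, 16]; color 3: [14].

χ(G) = 3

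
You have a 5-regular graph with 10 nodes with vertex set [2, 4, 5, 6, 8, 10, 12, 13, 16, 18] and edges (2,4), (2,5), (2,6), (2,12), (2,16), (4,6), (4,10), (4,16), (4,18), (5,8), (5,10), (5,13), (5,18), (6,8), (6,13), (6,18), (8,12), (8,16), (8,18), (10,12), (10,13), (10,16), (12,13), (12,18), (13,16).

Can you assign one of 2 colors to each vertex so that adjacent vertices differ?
The clique on vertices [2, 4, 16] has size 3 > 2, so it alone needs 3 colors.

No, G is not 2-colorable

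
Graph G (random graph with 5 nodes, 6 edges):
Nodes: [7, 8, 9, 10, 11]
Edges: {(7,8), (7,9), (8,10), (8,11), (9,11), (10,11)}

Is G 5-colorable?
Yes, G is 5-colorable

A valid 5-coloring: color 1: [7, 11]; color 2: [8, 9]; color 3: [10].
(χ(G) = 3 ≤ 5.)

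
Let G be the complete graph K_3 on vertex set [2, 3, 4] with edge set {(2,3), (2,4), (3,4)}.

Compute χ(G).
χ(G) = 3

Clique number ω(G) = 3 (lower bound: χ ≥ ω).
The clique on [2, 3, 4] has size 3, forcing χ ≥ 3, and the coloring below uses 3 colors, so χ(G) = 3.
A valid 3-coloring: color 1: [4]; color 2: [2]; color 3: [3].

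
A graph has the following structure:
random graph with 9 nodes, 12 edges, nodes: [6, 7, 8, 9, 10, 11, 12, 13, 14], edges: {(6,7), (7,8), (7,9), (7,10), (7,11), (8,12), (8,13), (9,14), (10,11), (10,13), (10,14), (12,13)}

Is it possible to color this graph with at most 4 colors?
A valid 4-coloring: color 1: [7, 12, 14]; color 2: [6, 8, 9, 10]; color 3: [11, 13].
(χ(G) = 3 ≤ 4.)

Yes, G is 4-colorable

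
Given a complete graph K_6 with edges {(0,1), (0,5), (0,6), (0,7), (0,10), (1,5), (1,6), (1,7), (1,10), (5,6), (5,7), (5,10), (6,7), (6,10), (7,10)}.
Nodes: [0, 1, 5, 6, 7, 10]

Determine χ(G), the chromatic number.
χ(G) = 6

Clique number ω(G) = 6 (lower bound: χ ≥ ω).
The clique on [0, 1, 5, 6, 7, 10] has size 6, forcing χ ≥ 6, and the coloring below uses 6 colors, so χ(G) = 6.
A valid 6-coloring: color 1: [7]; color 2: [6]; color 3: [5]; color 4: [10]; color 5: [0]; color 6: [1].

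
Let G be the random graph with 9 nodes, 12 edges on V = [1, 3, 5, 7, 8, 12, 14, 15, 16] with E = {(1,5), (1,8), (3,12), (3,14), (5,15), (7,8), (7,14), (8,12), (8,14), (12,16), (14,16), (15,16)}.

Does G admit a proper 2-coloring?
The clique on vertices [7, 8, 14] has size 3 > 2, so it alone needs 3 colors.

No, G is not 2-colorable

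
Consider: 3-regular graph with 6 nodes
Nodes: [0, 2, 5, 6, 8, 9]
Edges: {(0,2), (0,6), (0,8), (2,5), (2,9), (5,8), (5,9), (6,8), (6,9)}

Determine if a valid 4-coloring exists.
A valid 4-coloring: color 1: [0, 5]; color 2: [8, 9]; color 3: [2, 6].
(χ(G) = 3 ≤ 4.)

Yes, G is 4-colorable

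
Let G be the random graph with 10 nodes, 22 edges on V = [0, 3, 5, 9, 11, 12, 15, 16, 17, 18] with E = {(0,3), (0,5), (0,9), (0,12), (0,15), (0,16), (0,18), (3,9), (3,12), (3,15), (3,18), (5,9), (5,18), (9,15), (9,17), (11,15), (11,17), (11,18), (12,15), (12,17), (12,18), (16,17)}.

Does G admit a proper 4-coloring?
A valid 4-coloring: color 1: [0, 17]; color 2: [15, 16, 18]; color 3: [3, 5, 11]; color 4: [9, 12].
(χ(G) = 4 ≤ 4.)

Yes, G is 4-colorable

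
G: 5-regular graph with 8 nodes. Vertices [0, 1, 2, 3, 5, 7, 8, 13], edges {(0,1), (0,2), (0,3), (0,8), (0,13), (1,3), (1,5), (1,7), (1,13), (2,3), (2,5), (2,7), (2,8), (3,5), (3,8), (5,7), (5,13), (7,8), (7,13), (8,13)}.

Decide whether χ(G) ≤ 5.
Yes, G is 5-colorable

A valid 5-coloring: color 1: [0, 7]; color 2: [5, 8]; color 3: [3, 13]; color 4: [1, 2].
(χ(G) = 4 ≤ 5.)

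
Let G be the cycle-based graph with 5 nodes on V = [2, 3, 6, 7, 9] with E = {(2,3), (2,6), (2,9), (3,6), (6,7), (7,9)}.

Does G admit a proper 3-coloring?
A valid 3-coloring: color 1: [2, 7]; color 2: [6, 9]; color 3: [3].
(χ(G) = 3 ≤ 3.)

Yes, G is 3-colorable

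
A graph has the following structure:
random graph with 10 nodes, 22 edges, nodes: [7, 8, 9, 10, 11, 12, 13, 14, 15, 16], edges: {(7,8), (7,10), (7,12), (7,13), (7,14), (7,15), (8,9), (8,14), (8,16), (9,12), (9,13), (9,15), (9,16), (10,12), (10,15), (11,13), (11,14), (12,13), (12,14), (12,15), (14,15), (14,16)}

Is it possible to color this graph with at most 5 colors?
A valid 5-coloring: color 1: [8, 11, 12]; color 2: [7, 9]; color 3: [10, 13, 14]; color 4: [15, 16].
(χ(G) = 4 ≤ 5.)

Yes, G is 5-colorable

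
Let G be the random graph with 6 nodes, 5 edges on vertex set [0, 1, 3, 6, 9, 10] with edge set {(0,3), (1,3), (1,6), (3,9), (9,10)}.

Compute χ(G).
Clique number ω(G) = 2 (lower bound: χ ≥ ω).
The graph is bipartite (no odd cycle), so 2 colors suffice: χ(G) = 2.
A valid 2-coloring: color 1: [3, 6, 10]; color 2: [0, 1, 9].

χ(G) = 2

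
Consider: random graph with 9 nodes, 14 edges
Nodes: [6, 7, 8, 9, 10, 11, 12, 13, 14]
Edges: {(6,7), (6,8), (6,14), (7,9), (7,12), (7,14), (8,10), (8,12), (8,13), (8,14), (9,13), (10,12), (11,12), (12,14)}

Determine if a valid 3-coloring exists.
A valid 3-coloring: color 1: [6, 9, 12]; color 2: [7, 8, 11]; color 3: [10, 13, 14].
(χ(G) = 3 ≤ 3.)

Yes, G is 3-colorable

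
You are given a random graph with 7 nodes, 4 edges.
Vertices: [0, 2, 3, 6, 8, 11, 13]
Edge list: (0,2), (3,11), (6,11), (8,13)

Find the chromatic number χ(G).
Clique number ω(G) = 2 (lower bound: χ ≥ ω).
The graph is bipartite (no odd cycle), so 2 colors suffice: χ(G) = 2.
A valid 2-coloring: color 1: [0, 11, 13]; color 2: [2, 3, 6, 8].

χ(G) = 2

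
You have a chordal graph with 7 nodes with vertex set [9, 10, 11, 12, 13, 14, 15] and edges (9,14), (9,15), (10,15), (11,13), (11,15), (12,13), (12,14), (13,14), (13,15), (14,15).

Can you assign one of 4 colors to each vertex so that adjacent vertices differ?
Yes, G is 4-colorable

A valid 4-coloring: color 1: [12, 15]; color 2: [10, 11, 14]; color 3: [9, 13].
(χ(G) = 3 ≤ 4.)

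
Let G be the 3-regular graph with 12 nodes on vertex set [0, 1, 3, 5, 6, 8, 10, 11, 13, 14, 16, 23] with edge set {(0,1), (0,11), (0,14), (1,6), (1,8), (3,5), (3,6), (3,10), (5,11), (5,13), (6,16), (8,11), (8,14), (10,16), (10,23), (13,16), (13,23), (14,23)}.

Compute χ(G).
Clique number ω(G) = 2 (lower bound: χ ≥ ω).
Odd cycle [6, 16, 13, 23, 14, 8, 1] needs 3 colors (χ ≥ 3).
The coloring below uses 3 colors, so χ(G) = 3.
A valid 3-coloring: color 1: [0, 5, 6, 8, 10]; color 2: [1, 3, 11, 16, 23]; color 3: [13, 14].

χ(G) = 3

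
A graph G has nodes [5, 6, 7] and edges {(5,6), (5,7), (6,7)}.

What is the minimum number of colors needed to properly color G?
Clique number ω(G) = 3 (lower bound: χ ≥ ω).
The clique on [5, 6, 7] has size 3, forcing χ ≥ 3, and the coloring below uses 3 colors, so χ(G) = 3.
A valid 3-coloring: color 1: [6]; color 2: [7]; color 3: [5].

χ(G) = 3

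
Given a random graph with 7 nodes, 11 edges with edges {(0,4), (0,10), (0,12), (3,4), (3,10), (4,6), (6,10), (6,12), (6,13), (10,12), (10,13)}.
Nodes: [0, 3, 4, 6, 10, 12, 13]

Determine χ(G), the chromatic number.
Clique number ω(G) = 3 (lower bound: χ ≥ ω).
The clique on [0, 10, 12] has size 3, forcing χ ≥ 3, and the coloring below uses 3 colors, so χ(G) = 3.
A valid 3-coloring: color 1: [4, 10]; color 2: [0, 3, 6]; color 3: [12, 13].

χ(G) = 3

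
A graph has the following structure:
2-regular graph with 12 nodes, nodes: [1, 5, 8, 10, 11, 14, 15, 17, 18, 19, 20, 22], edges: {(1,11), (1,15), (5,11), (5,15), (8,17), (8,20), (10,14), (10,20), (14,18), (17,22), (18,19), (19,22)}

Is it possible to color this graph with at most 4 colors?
A valid 4-coloring: color 1: [1, 5, 14, 17, 19, 20]; color 2: [8, 10, 11, 15, 18, 22].
(χ(G) = 2 ≤ 4.)

Yes, G is 4-colorable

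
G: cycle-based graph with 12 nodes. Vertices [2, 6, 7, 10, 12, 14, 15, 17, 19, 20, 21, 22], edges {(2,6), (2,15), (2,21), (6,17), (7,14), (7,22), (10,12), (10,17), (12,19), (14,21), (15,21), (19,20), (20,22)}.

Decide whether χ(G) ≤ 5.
Yes, G is 5-colorable

A valid 5-coloring: color 1: [6, 7, 10, 20, 21]; color 2: [2, 14, 17, 19, 22]; color 3: [12, 15].
(χ(G) = 3 ≤ 5.)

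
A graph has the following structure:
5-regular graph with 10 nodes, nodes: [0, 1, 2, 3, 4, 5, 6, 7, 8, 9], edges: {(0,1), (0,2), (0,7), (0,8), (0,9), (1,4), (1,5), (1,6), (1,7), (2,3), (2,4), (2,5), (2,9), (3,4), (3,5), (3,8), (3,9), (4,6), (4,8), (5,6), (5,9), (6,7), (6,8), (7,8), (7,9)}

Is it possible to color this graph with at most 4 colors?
A valid 4-coloring: color 1: [0, 3, 6]; color 2: [1, 2, 8]; color 3: [4, 9]; color 4: [5, 7].
(χ(G) = 4 ≤ 4.)

Yes, G is 4-colorable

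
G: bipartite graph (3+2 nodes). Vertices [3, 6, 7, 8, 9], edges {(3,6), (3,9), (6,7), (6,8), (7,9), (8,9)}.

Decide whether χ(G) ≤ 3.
A valid 3-coloring: color 1: [6, 9]; color 2: [3, 7, 8].
(χ(G) = 2 ≤ 3.)

Yes, G is 3-colorable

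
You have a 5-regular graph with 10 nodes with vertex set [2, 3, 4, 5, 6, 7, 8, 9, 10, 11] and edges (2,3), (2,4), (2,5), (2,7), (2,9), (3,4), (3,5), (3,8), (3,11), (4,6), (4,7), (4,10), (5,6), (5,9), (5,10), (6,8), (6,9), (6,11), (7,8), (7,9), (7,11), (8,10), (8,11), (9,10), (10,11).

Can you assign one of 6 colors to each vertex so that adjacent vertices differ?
A valid 6-coloring: color 1: [4, 9, 11]; color 2: [5, 7]; color 3: [2, 8]; color 4: [3, 6, 10].
(χ(G) = 4 ≤ 6.)

Yes, G is 6-colorable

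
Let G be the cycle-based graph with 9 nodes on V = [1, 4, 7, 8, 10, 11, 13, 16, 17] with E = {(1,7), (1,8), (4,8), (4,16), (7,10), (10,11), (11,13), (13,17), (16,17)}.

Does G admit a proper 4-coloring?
Yes, G is 4-colorable

A valid 4-coloring: color 1: [8, 10, 13, 16]; color 2: [1, 4, 11, 17]; color 3: [7].
(χ(G) = 3 ≤ 4.)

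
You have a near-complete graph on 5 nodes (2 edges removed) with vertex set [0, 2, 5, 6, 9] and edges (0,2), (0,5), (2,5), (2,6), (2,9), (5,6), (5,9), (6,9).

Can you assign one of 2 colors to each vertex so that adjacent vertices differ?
No, G is not 2-colorable

The clique on vertices [2, 5, 6, 9] has size 4 > 2, so it alone needs 4 colors.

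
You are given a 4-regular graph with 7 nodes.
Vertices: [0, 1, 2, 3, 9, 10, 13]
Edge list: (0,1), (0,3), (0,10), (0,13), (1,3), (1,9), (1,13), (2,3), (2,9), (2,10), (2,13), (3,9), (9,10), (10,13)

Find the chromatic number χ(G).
χ(G) = 4

Clique number ω(G) = 3 (lower bound: χ ≥ ω).
Suppose a proper 3-coloring c exists. The clique [0, 1, 3] takes 3 distinct colors; by symmetry let c(0) = 1, c(1) = 2, c(3) = 3.
- Vertex 9: neighbors [1, 3] already have colors [2, 3] ⇒ c(9) = 1.
- Vertex 2: neighbors [9, 3] already have colors [1, 3] ⇒ c(2) = 2.
- Vertex 10: neighbors [0, 2] already have colors [1, 2] ⇒ c(10) = 3.
- Vertex 13: neighbors [0, 1, 10] already have colors [1, 2, 3] — all 3 colors blocked. Contradiction.
The forced assignments end in a contradiction, so G has no proper 3-coloring (χ ≥ 4).
The coloring below uses 4 colors, so χ(G) = 4.
A valid 4-coloring: color 1: [0, 9]; color 2: [3, 10]; color 3: [1, 2]; color 4: [13].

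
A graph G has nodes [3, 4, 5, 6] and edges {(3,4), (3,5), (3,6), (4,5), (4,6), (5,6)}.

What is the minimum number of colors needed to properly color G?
χ(G) = 4

Clique number ω(G) = 4 (lower bound: χ ≥ ω).
The clique on [3, 4, 5, 6] has size 4, forcing χ ≥ 4, and the coloring below uses 4 colors, so χ(G) = 4.
A valid 4-coloring: color 1: [5]; color 2: [4]; color 3: [3]; color 4: [6].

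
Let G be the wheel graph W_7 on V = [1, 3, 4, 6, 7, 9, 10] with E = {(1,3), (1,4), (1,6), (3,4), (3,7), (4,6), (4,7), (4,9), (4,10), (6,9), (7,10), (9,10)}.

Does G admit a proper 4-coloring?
A valid 4-coloring: color 1: [4]; color 2: [1, 7, 9]; color 3: [3, 6, 10].
(χ(G) = 3 ≤ 4.)

Yes, G is 4-colorable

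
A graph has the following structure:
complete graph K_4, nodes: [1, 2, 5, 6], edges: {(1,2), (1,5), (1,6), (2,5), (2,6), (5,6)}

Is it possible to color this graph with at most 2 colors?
The clique on vertices [1, 2, 5, 6] has size 4 > 2, so it alone needs 4 colors.

No, G is not 2-colorable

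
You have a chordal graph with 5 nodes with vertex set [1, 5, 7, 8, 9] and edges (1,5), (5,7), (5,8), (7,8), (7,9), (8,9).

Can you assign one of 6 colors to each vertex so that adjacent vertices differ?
Yes, G is 6-colorable

A valid 6-coloring: color 1: [1, 8]; color 2: [5, 9]; color 3: [7].
(χ(G) = 3 ≤ 6.)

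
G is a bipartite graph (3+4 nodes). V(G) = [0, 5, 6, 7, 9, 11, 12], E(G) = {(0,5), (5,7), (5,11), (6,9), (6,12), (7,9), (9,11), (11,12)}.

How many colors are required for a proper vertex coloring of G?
Clique number ω(G) = 2 (lower bound: χ ≥ ω).
The graph is bipartite (no odd cycle), so 2 colors suffice: χ(G) = 2.
A valid 2-coloring: color 1: [5, 9, 12]; color 2: [0, 6, 7, 11].

χ(G) = 2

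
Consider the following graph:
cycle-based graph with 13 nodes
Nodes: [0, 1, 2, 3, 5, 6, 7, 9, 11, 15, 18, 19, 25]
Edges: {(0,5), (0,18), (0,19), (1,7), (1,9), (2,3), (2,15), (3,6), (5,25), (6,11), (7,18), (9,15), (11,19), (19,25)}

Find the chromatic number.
χ(G) = 3

Clique number ω(G) = 2 (lower bound: χ ≥ ω).
Odd cycle [19, 11, 6, 3, 2, 15, 9, 1, 7, 18, 0] needs 3 colors (χ ≥ 3).
The coloring below uses 3 colors, so χ(G) = 3.
A valid 3-coloring: color 1: [0, 1, 3, 11, 15, 25]; color 2: [2, 5, 6, 9, 18, 19]; color 3: [7].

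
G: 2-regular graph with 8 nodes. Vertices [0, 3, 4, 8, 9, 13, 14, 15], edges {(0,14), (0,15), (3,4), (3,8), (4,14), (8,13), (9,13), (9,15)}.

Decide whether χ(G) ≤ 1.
No, G is not 1-colorable

Edge (0,14) forces its endpoints to differ, so 1 color is not enough.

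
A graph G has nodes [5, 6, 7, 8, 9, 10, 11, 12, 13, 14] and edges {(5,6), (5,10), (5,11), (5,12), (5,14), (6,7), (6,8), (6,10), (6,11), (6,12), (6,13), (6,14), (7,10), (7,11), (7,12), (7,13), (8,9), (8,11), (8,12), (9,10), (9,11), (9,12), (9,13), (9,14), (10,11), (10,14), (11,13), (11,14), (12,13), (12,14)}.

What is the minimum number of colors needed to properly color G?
χ(G) = 5

Clique number ω(G) = 5 (lower bound: χ ≥ ω).
The clique on [5, 6, 10, 11, 14] has size 5, forcing χ ≥ 5, and the coloring below uses 5 colors, so χ(G) = 5.
A valid 5-coloring: color 1: [11, 12]; color 2: [6, 9]; color 3: [7, 8, 14]; color 4: [10, 13]; color 5: [5].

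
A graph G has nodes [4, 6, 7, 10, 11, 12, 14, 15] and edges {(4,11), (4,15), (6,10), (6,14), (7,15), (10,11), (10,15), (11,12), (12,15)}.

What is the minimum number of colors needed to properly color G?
χ(G) = 2

Clique number ω(G) = 2 (lower bound: χ ≥ ω).
The graph is bipartite (no odd cycle), so 2 colors suffice: χ(G) = 2.
A valid 2-coloring: color 1: [6, 11, 15]; color 2: [4, 7, 10, 12, 14].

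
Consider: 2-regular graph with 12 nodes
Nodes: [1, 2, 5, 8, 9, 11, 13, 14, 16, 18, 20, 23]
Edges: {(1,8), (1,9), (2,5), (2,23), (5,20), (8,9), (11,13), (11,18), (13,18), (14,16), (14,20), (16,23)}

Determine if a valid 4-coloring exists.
Yes, G is 4-colorable

A valid 4-coloring: color 1: [1, 5, 11, 14, 23]; color 2: [2, 9, 16, 18, 20]; color 3: [8, 13].
(χ(G) = 3 ≤ 4.)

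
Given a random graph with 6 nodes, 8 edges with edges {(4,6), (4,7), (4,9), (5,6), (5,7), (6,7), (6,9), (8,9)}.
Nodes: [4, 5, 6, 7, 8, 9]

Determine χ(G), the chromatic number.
χ(G) = 3

Clique number ω(G) = 3 (lower bound: χ ≥ ω).
The clique on [4, 6, 9] has size 3, forcing χ ≥ 3, and the coloring below uses 3 colors, so χ(G) = 3.
A valid 3-coloring: color 1: [6, 8]; color 2: [7, 9]; color 3: [4, 5].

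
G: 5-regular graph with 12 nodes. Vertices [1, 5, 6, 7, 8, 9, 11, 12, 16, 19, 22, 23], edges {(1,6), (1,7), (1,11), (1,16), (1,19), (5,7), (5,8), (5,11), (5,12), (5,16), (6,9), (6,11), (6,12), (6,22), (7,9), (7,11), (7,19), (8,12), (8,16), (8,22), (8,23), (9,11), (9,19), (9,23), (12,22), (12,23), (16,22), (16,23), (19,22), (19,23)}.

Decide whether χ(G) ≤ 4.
A valid 4-coloring: color 1: [9, 12, 16]; color 2: [6, 7, 8]; color 3: [1, 5, 22, 23]; color 4: [11, 19].
(χ(G) = 4 ≤ 4.)

Yes, G is 4-colorable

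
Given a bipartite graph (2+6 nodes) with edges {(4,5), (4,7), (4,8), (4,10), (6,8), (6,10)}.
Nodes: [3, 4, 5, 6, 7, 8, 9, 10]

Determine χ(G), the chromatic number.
χ(G) = 2

Clique number ω(G) = 2 (lower bound: χ ≥ ω).
The graph is bipartite (no odd cycle), so 2 colors suffice: χ(G) = 2.
A valid 2-coloring: color 1: [3, 4, 6, 9]; color 2: [5, 7, 8, 10].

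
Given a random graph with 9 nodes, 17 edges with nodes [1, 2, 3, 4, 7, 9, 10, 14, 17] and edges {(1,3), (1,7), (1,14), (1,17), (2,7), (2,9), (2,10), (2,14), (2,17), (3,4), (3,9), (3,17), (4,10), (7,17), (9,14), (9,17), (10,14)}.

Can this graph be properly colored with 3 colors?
Odd cycle [2, 7, 1, 3, 9] needs 3 colors (χ ≥ 3).
Vertex 17 is adjacent to every vertex of [1, 2, 3, 7, 9], which already need 3 colors among themselves, so 17 needs a new color (χ ≥ 4).
Hence χ(G) ≥ 4 > 3, so no proper 3-coloring exists.

No, G is not 3-colorable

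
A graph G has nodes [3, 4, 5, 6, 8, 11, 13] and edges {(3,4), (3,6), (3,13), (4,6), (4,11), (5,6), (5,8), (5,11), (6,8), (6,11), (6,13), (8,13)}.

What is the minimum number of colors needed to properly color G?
Clique number ω(G) = 3 (lower bound: χ ≥ ω).
The clique on [6, 8, 13] has size 3, forcing χ ≥ 3, and the coloring below uses 3 colors, so χ(G) = 3.
A valid 3-coloring: color 1: [6]; color 2: [4, 5, 13]; color 3: [3, 8, 11].

χ(G) = 3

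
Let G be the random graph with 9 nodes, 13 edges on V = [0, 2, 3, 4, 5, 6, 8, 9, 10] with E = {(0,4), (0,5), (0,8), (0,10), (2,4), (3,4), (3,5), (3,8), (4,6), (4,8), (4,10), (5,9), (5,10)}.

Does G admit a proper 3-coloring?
Yes, G is 3-colorable

A valid 3-coloring: color 1: [4, 5]; color 2: [0, 2, 3, 6, 9]; color 3: [8, 10].
(χ(G) = 3 ≤ 3.)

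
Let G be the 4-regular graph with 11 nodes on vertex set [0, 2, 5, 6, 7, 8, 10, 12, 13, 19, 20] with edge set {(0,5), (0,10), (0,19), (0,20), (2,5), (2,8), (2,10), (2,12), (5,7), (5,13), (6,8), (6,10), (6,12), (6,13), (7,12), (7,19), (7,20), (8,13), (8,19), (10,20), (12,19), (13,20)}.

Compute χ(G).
Clique number ω(G) = 3 (lower bound: χ ≥ ω).
The clique on [0, 10, 20] has size 3, forcing χ ≥ 3, and the coloring below uses 3 colors, so χ(G) = 3.
A valid 3-coloring: color 1: [10, 13, 19]; color 2: [0, 2, 6, 7]; color 3: [5, 8, 12, 20].

χ(G) = 3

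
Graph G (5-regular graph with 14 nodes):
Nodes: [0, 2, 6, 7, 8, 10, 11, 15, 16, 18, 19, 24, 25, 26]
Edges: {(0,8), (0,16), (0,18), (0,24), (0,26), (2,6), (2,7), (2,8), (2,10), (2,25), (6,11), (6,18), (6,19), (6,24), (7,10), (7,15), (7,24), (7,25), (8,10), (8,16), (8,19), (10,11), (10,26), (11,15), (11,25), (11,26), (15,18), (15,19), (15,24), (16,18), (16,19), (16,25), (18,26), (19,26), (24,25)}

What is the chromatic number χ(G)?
Clique number ω(G) = 3 (lower bound: χ ≥ ω).
Suppose a proper 3-coloring c exists. The clique [0, 8, 16] takes 3 distinct colors; by symmetry let c(0) = 1, c(8) = 2, c(16) = 3.
- Vertex 18: neighbors [0, 16] already have colors [1, 3] ⇒ c(18) = 2.
- Vertex 19: neighbors [8, 16] already have colors [2, 3] ⇒ c(19) = 1.
- Vertex 6: neighbors [19, 18] already have colors [1, 2] ⇒ c(6) = 3.
- Vertex 2: neighbors [8, 6] already have colors [2, 3] ⇒ c(2) = 1.
- Vertex 10: neighbors [2, 8] already have colors [1, 2] ⇒ c(10) = 3.
- Vertex 26: neighbors [0, 18, 10] already have colors [1, 2, 3] — all 3 colors blocked. Contradiction.
The forced assignments end in a contradiction, so G has no proper 3-coloring (χ ≥ 4).
The coloring below uses 4 colors, so χ(G) = 4.
A valid 4-coloring: color 1: [2, 15, 16, 26]; color 2: [0, 10, 19, 25]; color 3: [8, 11, 18, 24]; color 4: [6, 7].

χ(G) = 4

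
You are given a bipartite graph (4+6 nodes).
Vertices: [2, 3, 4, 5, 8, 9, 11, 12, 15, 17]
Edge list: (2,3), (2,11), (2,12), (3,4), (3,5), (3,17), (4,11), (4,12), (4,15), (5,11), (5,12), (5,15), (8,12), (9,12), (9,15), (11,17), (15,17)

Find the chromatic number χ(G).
χ(G) = 2

Clique number ω(G) = 2 (lower bound: χ ≥ ω).
The graph is bipartite (no odd cycle), so 2 colors suffice: χ(G) = 2.
A valid 2-coloring: color 1: [3, 11, 12, 15]; color 2: [2, 4, 5, 8, 9, 17].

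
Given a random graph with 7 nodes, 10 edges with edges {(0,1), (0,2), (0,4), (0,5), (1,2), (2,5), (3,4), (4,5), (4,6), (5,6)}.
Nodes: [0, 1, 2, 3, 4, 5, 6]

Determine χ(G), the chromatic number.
Clique number ω(G) = 3 (lower bound: χ ≥ ω).
The clique on [0, 1, 2] has size 3, forcing χ ≥ 3, and the coloring below uses 3 colors, so χ(G) = 3.
A valid 3-coloring: color 1: [2, 4]; color 2: [0, 3, 6]; color 3: [1, 5].

χ(G) = 3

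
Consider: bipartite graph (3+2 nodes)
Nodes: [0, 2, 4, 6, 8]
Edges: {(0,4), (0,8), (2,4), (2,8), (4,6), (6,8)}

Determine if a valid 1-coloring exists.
No, G is not 1-colorable

Edge (0,8) forces its endpoints to differ, so 1 color is not enough.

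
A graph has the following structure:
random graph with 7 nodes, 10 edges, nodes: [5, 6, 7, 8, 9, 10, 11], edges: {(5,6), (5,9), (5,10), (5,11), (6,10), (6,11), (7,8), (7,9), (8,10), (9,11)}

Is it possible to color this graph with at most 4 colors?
Yes, G is 4-colorable

A valid 4-coloring: color 1: [5, 8]; color 2: [6, 9]; color 3: [7, 10, 11].
(χ(G) = 3 ≤ 4.)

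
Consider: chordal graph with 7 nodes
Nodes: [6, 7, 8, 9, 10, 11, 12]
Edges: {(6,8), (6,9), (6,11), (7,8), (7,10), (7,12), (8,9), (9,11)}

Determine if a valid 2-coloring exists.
No, G is not 2-colorable

The clique on vertices [6, 8, 9] has size 3 > 2, so it alone needs 3 colors.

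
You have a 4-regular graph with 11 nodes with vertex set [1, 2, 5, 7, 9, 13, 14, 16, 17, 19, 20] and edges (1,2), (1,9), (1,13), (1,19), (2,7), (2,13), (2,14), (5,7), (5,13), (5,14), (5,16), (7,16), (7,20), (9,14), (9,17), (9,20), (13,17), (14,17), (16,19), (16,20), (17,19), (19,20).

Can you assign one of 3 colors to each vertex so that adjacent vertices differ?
A valid 3-coloring: color 1: [2, 5, 17, 20]; color 2: [7, 9, 13, 19]; color 3: [1, 14, 16].
(χ(G) = 3 ≤ 3.)

Yes, G is 3-colorable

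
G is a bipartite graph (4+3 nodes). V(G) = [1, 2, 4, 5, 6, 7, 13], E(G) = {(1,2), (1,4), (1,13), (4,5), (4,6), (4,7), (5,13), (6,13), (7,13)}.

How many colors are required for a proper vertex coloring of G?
Clique number ω(G) = 2 (lower bound: χ ≥ ω).
The graph is bipartite (no odd cycle), so 2 colors suffice: χ(G) = 2.
A valid 2-coloring: color 1: [2, 4, 13]; color 2: [1, 5, 6, 7].

χ(G) = 2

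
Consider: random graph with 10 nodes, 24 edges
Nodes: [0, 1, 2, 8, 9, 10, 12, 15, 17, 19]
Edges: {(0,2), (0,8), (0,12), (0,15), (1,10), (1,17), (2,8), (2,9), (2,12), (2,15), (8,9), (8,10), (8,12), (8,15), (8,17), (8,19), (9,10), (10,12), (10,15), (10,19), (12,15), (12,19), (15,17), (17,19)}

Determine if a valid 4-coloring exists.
The clique on vertices [0, 2, 8, 12, 15] has size 5 > 4, so it alone needs 5 colors.

No, G is not 4-colorable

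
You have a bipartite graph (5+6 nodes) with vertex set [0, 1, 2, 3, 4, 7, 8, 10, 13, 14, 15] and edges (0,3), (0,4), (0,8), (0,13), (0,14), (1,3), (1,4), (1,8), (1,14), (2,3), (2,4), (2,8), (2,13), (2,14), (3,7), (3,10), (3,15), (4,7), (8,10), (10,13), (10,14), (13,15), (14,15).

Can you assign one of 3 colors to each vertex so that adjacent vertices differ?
Yes, G is 3-colorable

A valid 3-coloring: color 1: [3, 4, 8, 13, 14]; color 2: [0, 1, 2, 7, 10, 15].
(χ(G) = 2 ≤ 3.)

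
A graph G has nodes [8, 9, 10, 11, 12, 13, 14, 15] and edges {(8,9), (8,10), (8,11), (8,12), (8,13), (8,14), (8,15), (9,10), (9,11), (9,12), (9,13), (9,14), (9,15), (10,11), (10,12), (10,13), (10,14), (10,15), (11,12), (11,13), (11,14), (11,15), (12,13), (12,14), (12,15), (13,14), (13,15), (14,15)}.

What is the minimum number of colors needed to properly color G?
χ(G) = 8

Clique number ω(G) = 8 (lower bound: χ ≥ ω).
The clique on [8, 9, 10, 11, 12, 13, 14, 15] has size 8, forcing χ ≥ 8, and the coloring below uses 8 colors, so χ(G) = 8.
A valid 8-coloring: color 1: [8]; color 2: [11]; color 3: [15]; color 4: [14]; color 5: [12]; color 6: [10]; color 7: [13]; color 8: [9].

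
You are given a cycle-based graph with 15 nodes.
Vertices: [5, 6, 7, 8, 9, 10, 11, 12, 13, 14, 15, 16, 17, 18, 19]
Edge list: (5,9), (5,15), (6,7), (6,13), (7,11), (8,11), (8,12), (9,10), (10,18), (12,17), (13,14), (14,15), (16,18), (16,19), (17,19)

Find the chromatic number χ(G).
Clique number ω(G) = 2 (lower bound: χ ≥ ω).
Odd cycle [17, 19, 16, 18, 10, 9, 5, 15, 14, 13, 6, 7, 11, 8, 12] needs 3 colors (χ ≥ 3).
The coloring below uses 3 colors, so χ(G) = 3.
A valid 3-coloring: color 1: [5, 6, 8, 10, 14, 16, 17]; color 2: [7, 9, 12, 13, 15, 18, 19]; color 3: [11].

χ(G) = 3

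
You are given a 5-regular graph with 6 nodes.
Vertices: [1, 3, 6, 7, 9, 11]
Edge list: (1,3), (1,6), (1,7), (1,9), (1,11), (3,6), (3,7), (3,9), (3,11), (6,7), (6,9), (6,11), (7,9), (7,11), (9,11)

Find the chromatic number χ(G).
Clique number ω(G) = 6 (lower bound: χ ≥ ω).
The clique on [1, 3, 6, 7, 9, 11] has size 6, forcing χ ≥ 6, and the coloring below uses 6 colors, so χ(G) = 6.
A valid 6-coloring: color 1: [7]; color 2: [9]; color 3: [1]; color 4: [11]; color 5: [6]; color 6: [3].

χ(G) = 6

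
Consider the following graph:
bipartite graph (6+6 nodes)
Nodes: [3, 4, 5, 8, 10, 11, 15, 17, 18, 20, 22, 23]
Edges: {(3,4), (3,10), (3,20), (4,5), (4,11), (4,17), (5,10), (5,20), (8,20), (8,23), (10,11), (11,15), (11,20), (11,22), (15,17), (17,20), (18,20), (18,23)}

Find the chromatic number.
χ(G) = 2

Clique number ω(G) = 2 (lower bound: χ ≥ ω).
The graph is bipartite (no odd cycle), so 2 colors suffice: χ(G) = 2.
A valid 2-coloring: color 1: [4, 10, 15, 20, 22, 23]; color 2: [3, 5, 8, 11, 17, 18].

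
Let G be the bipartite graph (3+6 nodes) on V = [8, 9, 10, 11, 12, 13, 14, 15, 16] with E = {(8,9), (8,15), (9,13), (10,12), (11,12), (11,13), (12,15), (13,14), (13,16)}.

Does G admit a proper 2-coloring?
Yes, G is 2-colorable

A valid 2-coloring: color 1: [8, 12, 13]; color 2: [9, 10, 11, 14, 15, 16].
(χ(G) = 2 ≤ 2.)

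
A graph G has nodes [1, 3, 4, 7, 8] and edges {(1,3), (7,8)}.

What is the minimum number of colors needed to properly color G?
Clique number ω(G) = 2 (lower bound: χ ≥ ω).
The graph is bipartite (no odd cycle), so 2 colors suffice: χ(G) = 2.
A valid 2-coloring: color 1: [1, 4, 7]; color 2: [3, 8].

χ(G) = 2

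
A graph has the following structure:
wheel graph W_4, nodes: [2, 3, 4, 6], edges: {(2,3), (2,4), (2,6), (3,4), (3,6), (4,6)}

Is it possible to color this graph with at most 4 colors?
A valid 4-coloring: color 1: [2]; color 2: [6]; color 3: [4]; color 4: [3].
(χ(G) = 4 ≤ 4.)

Yes, G is 4-colorable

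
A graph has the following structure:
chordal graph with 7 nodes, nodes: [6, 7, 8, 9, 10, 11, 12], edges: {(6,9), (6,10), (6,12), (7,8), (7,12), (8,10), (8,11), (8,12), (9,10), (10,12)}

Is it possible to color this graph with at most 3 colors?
A valid 3-coloring: color 1: [7, 10, 11]; color 2: [9, 12]; color 3: [6, 8].
(χ(G) = 3 ≤ 3.)

Yes, G is 3-colorable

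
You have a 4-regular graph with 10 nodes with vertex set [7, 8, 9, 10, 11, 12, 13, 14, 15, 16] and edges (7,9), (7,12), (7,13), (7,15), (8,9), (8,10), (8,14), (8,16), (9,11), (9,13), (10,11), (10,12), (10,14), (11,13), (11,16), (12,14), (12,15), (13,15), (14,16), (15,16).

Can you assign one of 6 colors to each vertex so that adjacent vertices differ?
Yes, G is 6-colorable

A valid 6-coloring: color 1: [7, 8, 11]; color 2: [12, 13, 16]; color 3: [9, 14, 15]; color 4: [10].
(χ(G) = 4 ≤ 6.)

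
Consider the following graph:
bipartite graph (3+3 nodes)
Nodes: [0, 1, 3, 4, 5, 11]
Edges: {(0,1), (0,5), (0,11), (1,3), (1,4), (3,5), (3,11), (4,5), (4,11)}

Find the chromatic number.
Clique number ω(G) = 2 (lower bound: χ ≥ ω).
The graph is bipartite (no odd cycle), so 2 colors suffice: χ(G) = 2.
A valid 2-coloring: color 1: [1, 5, 11]; color 2: [0, 3, 4].

χ(G) = 2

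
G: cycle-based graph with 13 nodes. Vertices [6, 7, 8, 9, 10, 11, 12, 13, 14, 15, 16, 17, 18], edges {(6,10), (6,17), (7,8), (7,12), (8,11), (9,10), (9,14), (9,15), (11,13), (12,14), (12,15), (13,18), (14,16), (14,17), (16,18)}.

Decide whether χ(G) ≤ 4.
A valid 4-coloring: color 1: [7, 10, 11, 14, 15, 18]; color 2: [6, 8, 9, 12, 13, 16]; color 3: [17].
(χ(G) = 3 ≤ 4.)

Yes, G is 4-colorable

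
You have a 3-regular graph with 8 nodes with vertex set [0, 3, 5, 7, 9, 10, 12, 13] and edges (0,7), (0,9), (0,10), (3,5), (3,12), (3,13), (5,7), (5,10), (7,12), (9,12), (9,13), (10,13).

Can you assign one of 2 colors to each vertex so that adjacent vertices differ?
A valid 2-coloring: color 1: [0, 5, 12, 13]; color 2: [3, 7, 9, 10].
(χ(G) = 2 ≤ 2.)

Yes, G is 2-colorable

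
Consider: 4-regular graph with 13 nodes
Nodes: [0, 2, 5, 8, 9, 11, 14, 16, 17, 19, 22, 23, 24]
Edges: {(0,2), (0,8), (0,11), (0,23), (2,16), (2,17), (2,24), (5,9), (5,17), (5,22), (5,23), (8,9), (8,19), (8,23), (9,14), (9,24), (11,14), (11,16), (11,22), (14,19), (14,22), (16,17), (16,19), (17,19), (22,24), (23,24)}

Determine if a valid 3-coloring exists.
A valid 3-coloring: color 1: [8, 11, 17, 24]; color 2: [2, 9, 19, 22, 23]; color 3: [0, 5, 14, 16].
(χ(G) = 3 ≤ 3.)

Yes, G is 3-colorable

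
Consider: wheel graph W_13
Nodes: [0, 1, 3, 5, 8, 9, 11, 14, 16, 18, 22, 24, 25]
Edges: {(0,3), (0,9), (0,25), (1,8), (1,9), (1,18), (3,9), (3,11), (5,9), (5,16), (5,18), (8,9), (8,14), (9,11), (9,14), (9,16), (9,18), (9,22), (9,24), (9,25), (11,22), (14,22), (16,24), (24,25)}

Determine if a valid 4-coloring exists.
Yes, G is 4-colorable

A valid 4-coloring: color 1: [9]; color 2: [0, 1, 5, 11, 14, 24]; color 3: [3, 8, 16, 18, 22, 25].
(χ(G) = 3 ≤ 4.)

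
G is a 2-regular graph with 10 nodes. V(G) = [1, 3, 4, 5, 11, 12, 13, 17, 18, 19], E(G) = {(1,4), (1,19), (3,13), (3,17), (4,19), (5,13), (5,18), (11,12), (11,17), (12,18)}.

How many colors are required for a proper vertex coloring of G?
χ(G) = 3

Clique number ω(G) = 3 (lower bound: χ ≥ ω).
The clique on [1, 4, 19] has size 3, forcing χ ≥ 3, and the coloring below uses 3 colors, so χ(G) = 3.
A valid 3-coloring: color 1: [3, 11, 18, 19]; color 2: [1, 5, 12, 17]; color 3: [4, 13].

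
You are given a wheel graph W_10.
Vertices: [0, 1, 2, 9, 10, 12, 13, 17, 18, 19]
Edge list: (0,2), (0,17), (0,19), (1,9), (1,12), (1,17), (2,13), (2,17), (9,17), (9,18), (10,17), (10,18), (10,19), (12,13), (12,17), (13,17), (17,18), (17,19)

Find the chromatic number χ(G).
χ(G) = 4

Clique number ω(G) = 3 (lower bound: χ ≥ ω).
Odd cycle [10, 19, 0, 2, 13, 12, 1, 9, 18] needs 3 colors (χ ≥ 3).
Vertex 17 is adjacent to every vertex of [0, 1, 2, 9, 10, 12, 13, 18, 19], which already need 3 colors among themselves, so 17 needs a new color (χ ≥ 4).
The coloring below uses 4 colors, so χ(G) = 4.
A valid 4-coloring: color 1: [17]; color 2: [0, 9, 10, 13]; color 3: [2, 12, 18, 19]; color 4: [1].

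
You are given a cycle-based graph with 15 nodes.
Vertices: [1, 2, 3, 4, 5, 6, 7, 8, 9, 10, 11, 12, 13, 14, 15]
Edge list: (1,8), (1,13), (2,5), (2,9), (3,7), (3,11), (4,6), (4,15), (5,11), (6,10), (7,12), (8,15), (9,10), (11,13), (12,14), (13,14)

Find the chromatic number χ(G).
χ(G) = 3

Clique number ω(G) = 2 (lower bound: χ ≥ ω).
Odd cycle [4, 6, 10, 9, 2, 5, 11, 13, 1, 8, 15] needs 3 colors (χ ≥ 3).
The coloring below uses 3 colors, so χ(G) = 3.
A valid 3-coloring: color 1: [2, 4, 7, 8, 10, 11, 14]; color 2: [3, 5, 6, 9, 12, 13, 15]; color 3: [1].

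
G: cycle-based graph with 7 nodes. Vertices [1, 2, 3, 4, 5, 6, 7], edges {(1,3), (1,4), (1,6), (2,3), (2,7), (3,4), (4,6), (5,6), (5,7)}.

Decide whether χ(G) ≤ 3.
A valid 3-coloring: color 1: [3, 6, 7]; color 2: [2, 4, 5]; color 3: [1].
(χ(G) = 3 ≤ 3.)

Yes, G is 3-colorable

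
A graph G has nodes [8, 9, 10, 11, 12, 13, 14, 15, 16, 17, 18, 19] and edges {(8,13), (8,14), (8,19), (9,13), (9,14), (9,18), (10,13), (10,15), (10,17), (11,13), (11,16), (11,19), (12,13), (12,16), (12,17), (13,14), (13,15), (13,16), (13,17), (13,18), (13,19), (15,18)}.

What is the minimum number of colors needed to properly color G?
χ(G) = 4

Clique number ω(G) = 3 (lower bound: χ ≥ ω).
Odd cycle [12, 17, 10, 15, 18, 9, 14, 8, 19, 11, 16] needs 3 colors (χ ≥ 3).
Vertex 13 is adjacent to every vertex of [8, 9, 10, 11, 12, 14, 15, 16, 17, 18, 19], which already need 3 colors among themselves, so 13 needs a new color (χ ≥ 4).
The coloring below uses 4 colors, so χ(G) = 4.
A valid 4-coloring: color 1: [13]; color 2: [10, 11, 12, 14, 18]; color 3: [8, 9, 15, 16, 17]; color 4: [19].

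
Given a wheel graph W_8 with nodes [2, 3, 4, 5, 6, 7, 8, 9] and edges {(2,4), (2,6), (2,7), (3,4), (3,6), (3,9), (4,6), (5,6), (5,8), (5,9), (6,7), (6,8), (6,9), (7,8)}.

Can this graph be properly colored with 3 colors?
No, G is not 3-colorable

Odd cycle [3, 9, 5, 8, 7, 2, 4] needs 3 colors (χ ≥ 3).
Vertex 6 is adjacent to every vertex of [2, 3, 4, 5, 7, 8, 9], which already need 3 colors among themselves, so 6 needs a new color (χ ≥ 4).
Hence χ(G) ≥ 4 > 3, so no proper 3-coloring exists.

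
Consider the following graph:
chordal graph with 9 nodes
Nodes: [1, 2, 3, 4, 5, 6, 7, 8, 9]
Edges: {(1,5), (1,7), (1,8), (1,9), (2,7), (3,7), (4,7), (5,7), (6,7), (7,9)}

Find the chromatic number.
Clique number ω(G) = 3 (lower bound: χ ≥ ω).
The clique on [1, 7, 9] has size 3, forcing χ ≥ 3, and the coloring below uses 3 colors, so χ(G) = 3.
A valid 3-coloring: color 1: [7, 8]; color 2: [1, 2, 3, 4, 6]; color 3: [5, 9].

χ(G) = 3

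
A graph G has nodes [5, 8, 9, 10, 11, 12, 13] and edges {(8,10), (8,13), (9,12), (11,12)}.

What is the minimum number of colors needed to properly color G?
χ(G) = 2

Clique number ω(G) = 2 (lower bound: χ ≥ ω).
The graph is bipartite (no odd cycle), so 2 colors suffice: χ(G) = 2.
A valid 2-coloring: color 1: [5, 8, 12]; color 2: [9, 10, 11, 13].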